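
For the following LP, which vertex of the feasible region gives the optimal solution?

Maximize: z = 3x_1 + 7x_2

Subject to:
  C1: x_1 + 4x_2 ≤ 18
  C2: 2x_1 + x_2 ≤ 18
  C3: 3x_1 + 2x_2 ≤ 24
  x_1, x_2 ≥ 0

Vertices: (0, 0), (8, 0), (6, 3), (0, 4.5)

Evaluate the objective at each vertex of the feasible region:
  z(0, 0) = 0
  z(8, 0) = 24
  z(6, 3) = 39  ←
  z(0, 4.5) = 31.5
The maximum is at x_1 = 6, x_2 = 3.

(6, 3)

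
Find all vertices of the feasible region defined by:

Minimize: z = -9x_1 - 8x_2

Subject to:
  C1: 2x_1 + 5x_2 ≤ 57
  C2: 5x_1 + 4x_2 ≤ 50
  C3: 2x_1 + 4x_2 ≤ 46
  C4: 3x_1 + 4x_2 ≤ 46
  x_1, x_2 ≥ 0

(0, 0), (10, 0), (2, 10), (0.2857, 11.29), (0, 11.4)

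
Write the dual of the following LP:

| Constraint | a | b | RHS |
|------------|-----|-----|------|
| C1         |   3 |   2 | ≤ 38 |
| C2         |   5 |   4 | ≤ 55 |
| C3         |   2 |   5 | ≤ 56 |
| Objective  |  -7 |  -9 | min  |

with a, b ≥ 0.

Primal min cᵀx s.t. Ax ≤ b, x ≥ 0  →  Dual max −bᵀy s.t. Aᵀy ≥ −c, y ≥ 0.

Maximize: z = -38y1 - 55y2 - 56y3

Subject to:
  3y1 + 5y2 + 2y3 ≥ 7
  2y1 + 4y2 + 5y3 ≥ 9
  y1, y2, y3 ≥ 0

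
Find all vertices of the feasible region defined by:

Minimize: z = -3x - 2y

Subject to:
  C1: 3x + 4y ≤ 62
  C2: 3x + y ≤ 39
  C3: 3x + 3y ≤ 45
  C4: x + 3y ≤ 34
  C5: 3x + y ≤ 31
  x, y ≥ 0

(0, 0), (10.33, 0), (8, 7), (5.5, 9.5), (0, 11.33)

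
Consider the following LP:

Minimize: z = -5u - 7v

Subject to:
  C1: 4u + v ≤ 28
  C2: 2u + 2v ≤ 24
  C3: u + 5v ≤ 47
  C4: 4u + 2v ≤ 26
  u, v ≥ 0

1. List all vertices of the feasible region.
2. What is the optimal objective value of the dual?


1. (0, 0), (6.5, 0), (2, 9), (0, 9.4)
2. -73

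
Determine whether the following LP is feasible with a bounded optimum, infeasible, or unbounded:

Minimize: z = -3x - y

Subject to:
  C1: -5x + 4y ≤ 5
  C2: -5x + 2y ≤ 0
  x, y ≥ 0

Unbounded (objective can decrease without bound)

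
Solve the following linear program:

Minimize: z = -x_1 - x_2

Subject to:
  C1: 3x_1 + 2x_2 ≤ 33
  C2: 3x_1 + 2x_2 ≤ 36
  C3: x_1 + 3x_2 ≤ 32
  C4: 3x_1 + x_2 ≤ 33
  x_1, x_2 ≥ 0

Evaluate the objective at each vertex of the feasible region:
  z(0, 0) = 0
  z(11, 0) = -11
  z(5, 9) = -14  ←
  z(0, 10.67) = -10.67
The minimum is at x_1 = 5, x_2 = 9.

x_1 = 5, x_2 = 9, z = -14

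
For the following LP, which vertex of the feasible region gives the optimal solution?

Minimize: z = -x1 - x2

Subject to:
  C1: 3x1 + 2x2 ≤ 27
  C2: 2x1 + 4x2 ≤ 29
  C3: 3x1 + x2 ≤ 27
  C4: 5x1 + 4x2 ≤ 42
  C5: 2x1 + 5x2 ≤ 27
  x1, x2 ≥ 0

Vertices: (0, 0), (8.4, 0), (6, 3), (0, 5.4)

Evaluate the objective at each vertex of the feasible region:
  z(0, 0) = 0
  z(8.4, 0) = -8.4
  z(6, 3) = -9  ←
  z(0, 5.4) = -5.4
The minimum is at x1 = 6, x2 = 3.

(6, 3)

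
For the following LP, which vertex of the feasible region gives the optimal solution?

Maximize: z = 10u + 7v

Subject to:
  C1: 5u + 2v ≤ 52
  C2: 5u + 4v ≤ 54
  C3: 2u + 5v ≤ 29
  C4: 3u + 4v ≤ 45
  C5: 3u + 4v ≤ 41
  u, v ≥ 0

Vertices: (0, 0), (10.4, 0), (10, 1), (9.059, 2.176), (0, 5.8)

Evaluate the objective at each vertex of the feasible region:
  z(0, 0) = 0
  z(10.4, 0) = 104
  z(10, 1) = 107  ←
  z(9.059, 2.176) = 105.8
  z(0, 5.8) = 40.6
The maximum is at u = 10, v = 1.

(10, 1)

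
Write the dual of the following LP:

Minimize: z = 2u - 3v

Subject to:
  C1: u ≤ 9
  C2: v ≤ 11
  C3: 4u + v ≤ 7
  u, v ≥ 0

Primal min cᵀx s.t. Ax ≤ b, x ≥ 0  →  Dual max −bᵀy s.t. Aᵀy ≥ −c, y ≥ 0.

Maximize: z = -9y1 - 11y2 - 7y3

Subject to:
  y1 + 4y3 ≥ -2
  y2 + y3 ≥ 3
  y1, y2, y3 ≥ 0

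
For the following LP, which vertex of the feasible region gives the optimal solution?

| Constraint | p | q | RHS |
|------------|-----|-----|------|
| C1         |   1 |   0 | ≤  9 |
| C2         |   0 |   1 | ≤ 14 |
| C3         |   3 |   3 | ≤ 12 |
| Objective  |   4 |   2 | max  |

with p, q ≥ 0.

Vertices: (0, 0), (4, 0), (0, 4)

Evaluate the objective at each vertex of the feasible region:
  z(0, 0) = 0
  z(4, 0) = 16  ←
  z(0, 4) = 8
The maximum is at p = 4, q = 0.

(4, 0)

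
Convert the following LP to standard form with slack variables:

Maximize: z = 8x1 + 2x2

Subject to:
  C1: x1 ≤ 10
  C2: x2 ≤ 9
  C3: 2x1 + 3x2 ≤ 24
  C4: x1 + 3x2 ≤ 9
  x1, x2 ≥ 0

max z = 8x1 + 2x2

s.t.
  x1 + s1 = 10
  x2 + s2 = 9
  2x1 + 3x2 + s3 = 24
  x1 + 3x2 + s4 = 9
  x1, x2, s1, s2, s3, s4 ≥ 0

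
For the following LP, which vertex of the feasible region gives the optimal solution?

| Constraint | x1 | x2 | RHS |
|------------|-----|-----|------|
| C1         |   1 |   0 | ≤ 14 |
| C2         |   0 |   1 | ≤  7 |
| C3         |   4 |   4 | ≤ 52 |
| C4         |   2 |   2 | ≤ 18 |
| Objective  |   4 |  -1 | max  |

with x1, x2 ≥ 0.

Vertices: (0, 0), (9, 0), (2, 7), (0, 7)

Evaluate the objective at each vertex of the feasible region:
  z(0, 0) = 0
  z(9, 0) = 36  ←
  z(2, 7) = 1
  z(0, 7) = -7
The maximum is at x1 = 9, x2 = 0.

(9, 0)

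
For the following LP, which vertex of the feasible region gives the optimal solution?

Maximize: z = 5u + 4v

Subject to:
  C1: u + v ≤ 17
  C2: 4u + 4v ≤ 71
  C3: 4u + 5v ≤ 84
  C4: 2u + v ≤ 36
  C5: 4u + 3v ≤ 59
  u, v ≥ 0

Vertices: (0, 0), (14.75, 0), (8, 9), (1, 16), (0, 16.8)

Evaluate the objective at each vertex of the feasible region:
  z(0, 0) = 0
  z(14.75, 0) = 73.75
  z(8, 9) = 76  ←
  z(1, 16) = 69
  z(0, 16.8) = 67.2
The maximum is at u = 8, v = 9.

(8, 9)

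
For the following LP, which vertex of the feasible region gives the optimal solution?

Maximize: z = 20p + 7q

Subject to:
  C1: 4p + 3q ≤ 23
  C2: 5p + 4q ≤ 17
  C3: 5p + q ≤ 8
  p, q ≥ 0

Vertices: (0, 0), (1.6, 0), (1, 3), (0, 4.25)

Evaluate the objective at each vertex of the feasible region:
  z(0, 0) = 0
  z(1.6, 0) = 32
  z(1, 3) = 41  ←
  z(0, 4.25) = 29.75
The maximum is at p = 1, q = 3.

(1, 3)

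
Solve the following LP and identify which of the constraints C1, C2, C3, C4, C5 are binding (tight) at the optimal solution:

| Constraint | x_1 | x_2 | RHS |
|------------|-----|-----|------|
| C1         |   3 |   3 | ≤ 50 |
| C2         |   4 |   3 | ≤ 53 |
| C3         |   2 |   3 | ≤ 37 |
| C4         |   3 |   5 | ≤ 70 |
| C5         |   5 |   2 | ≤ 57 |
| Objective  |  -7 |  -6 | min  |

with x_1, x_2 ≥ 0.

At x_1 = 8, x_2 = 7, compute slack b - a·x for each constraint:
  C1: 50 − 45 = 5  (slack)
  C2: 53 − 53 = 0  (binding)
  C3: 37 − 37 = 0  (binding)
  C4: 70 − 59 = 11  (slack)
  C5: 57 − 54 = 3  (slack)

Optimal: x_1 = 8, x_2 = 7
Binding: C2, C3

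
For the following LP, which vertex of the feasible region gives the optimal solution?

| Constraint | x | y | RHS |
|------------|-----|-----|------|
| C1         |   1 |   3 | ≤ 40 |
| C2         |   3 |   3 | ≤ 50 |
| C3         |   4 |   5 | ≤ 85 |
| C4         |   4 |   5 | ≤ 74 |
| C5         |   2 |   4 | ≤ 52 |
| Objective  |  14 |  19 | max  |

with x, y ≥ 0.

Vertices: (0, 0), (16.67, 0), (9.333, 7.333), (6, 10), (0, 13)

Evaluate the objective at each vertex of the feasible region:
  z(0, 0) = 0
  z(16.67, 0) = 233.3
  z(9.333, 7.333) = 270
  z(6, 10) = 274  ←
  z(0, 13) = 247
The maximum is at x = 6, y = 10.

(6, 10)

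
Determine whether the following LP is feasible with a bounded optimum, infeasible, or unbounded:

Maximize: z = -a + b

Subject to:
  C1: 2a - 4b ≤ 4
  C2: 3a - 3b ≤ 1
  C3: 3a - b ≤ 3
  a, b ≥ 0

Unbounded (objective can increase without bound)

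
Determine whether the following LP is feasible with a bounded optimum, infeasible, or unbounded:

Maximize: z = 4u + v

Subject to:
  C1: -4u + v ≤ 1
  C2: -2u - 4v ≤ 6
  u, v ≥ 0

Unbounded (objective can increase without bound)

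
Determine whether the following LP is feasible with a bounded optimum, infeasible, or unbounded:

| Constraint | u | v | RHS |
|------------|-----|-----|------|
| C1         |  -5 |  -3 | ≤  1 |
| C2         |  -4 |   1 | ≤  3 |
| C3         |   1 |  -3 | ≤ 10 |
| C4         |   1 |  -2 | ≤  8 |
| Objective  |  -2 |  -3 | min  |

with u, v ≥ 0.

Unbounded (objective can decrease without bound)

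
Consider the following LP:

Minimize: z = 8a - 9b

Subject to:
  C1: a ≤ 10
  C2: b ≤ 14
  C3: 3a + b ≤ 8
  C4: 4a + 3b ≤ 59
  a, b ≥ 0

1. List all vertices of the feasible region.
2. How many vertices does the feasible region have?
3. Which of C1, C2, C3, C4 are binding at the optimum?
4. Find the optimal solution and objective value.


1. (0, 0), (2.667, 0), (0, 8)
2. 3
3. C3
4. a = 0, b = 8, z = -72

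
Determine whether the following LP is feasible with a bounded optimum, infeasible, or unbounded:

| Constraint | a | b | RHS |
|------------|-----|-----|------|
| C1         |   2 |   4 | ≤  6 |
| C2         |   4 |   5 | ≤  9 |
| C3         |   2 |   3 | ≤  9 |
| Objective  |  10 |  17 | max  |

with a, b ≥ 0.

Feasible with a bounded optimal solution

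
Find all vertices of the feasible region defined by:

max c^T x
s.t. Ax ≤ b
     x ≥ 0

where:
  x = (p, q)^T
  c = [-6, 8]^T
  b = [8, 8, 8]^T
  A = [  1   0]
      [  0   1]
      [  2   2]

(0, 0), (4, 0), (0, 4)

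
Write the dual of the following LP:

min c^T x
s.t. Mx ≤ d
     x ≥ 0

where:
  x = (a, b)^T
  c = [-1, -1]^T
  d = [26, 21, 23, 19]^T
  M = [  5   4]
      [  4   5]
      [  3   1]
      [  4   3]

Primal min cᵀx s.t. Ax ≤ b, x ≥ 0  →  Dual max −bᵀy s.t. Aᵀy ≥ −c, y ≥ 0.

Maximize: z = -26y1 - 21y2 - 23y3 - 19y4

Subject to:
  5y1 + 4y2 + 3y3 + 4y4 ≥ 1
  4y1 + 5y2 + y3 + 3y4 ≥ 1
  y1, y2, y3, y4 ≥ 0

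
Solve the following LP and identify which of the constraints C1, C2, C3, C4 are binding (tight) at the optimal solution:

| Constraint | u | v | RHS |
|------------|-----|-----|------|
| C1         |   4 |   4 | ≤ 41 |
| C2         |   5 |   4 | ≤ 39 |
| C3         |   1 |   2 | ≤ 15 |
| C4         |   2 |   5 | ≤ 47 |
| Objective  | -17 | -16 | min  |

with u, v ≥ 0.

At u = 3, v = 6, compute slack b - a·x for each constraint:
  C1: 41 − 36 = 5  (slack)
  C2: 39 − 39 = 0  (binding)
  C3: 15 − 15 = 0  (binding)
  C4: 47 − 36 = 11  (slack)

Optimal: u = 3, v = 6
Binding: C2, C3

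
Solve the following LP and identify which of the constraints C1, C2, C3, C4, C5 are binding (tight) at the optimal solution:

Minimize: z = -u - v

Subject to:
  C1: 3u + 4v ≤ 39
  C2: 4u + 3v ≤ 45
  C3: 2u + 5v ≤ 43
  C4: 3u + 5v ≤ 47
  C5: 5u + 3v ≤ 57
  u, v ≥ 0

At u = 9, v = 3, compute slack b - a·x for each constraint:
  C1: 39 − 39 = 0  (binding)
  C2: 45 − 45 = 0  (binding)
  C3: 43 − 33 = 10  (slack)
  C4: 47 − 42 = 5  (slack)
  C5: 57 − 54 = 3  (slack)

Optimal: u = 9, v = 3
Binding: C1, C2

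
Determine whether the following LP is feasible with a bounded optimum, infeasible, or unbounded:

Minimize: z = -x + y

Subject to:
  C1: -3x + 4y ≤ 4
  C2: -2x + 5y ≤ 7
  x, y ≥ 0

Unbounded (objective can decrease without bound)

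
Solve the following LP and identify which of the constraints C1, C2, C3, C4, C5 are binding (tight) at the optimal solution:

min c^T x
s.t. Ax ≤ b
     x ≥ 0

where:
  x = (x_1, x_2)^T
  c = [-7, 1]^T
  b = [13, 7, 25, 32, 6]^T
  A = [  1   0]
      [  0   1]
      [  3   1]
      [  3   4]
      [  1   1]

At x_1 = 6, x_2 = 0, compute slack b - a·x for each constraint:
  C1: 13 − 6 = 7  (slack)
  C2: 7 − 0 = 7  (slack)
  C3: 25 − 18 = 7  (slack)
  C4: 32 − 18 = 14  (slack)
  C5: 6 − 6 = 0  (binding)

Optimal: x_1 = 6, x_2 = 0
Binding: C5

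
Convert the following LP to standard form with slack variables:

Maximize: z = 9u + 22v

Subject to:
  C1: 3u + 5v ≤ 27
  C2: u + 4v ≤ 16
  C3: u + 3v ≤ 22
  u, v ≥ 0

max z = 9u + 22v

s.t.
  3u + 5v + s1 = 27
  u + 4v + s2 = 16
  u + 3v + s3 = 22
  u, v, s1, s2, s3 ≥ 0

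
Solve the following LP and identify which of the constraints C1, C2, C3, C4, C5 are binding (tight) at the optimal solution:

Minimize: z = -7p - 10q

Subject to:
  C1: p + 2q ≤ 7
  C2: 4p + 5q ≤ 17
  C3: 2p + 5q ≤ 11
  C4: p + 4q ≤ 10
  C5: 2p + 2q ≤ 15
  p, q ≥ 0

At p = 3, q = 1, compute slack b - a·x for each constraint:
  C1: 7 − 5 = 2  (slack)
  C2: 17 − 17 = 0  (binding)
  C3: 11 − 11 = 0  (binding)
  C4: 10 − 7 = 3  (slack)
  C5: 15 − 8 = 7  (slack)

Optimal: p = 3, q = 1
Binding: C2, C3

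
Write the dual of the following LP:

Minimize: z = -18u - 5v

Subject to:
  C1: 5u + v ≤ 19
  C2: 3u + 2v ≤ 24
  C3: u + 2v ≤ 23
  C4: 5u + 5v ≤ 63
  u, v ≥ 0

Primal min cᵀx s.t. Ax ≤ b, x ≥ 0  →  Dual max −bᵀy s.t. Aᵀy ≥ −c, y ≥ 0.

Maximize: z = -19y1 - 24y2 - 23y3 - 63y4

Subject to:
  5y1 + 3y2 + y3 + 5y4 ≥ 18
  y1 + 2y2 + 2y3 + 5y4 ≥ 5
  y1, y2, y3, y4 ≥ 0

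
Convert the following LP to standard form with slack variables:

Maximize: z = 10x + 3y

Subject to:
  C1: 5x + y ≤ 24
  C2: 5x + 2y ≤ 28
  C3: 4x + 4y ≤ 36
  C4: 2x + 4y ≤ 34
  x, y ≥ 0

max z = 10x + 3y

s.t.
  5x + y + s1 = 24
  5x + 2y + s2 = 28
  4x + 4y + s3 = 36
  2x + 4y + s4 = 34
  x, y, s1, s2, s3, s4 ≥ 0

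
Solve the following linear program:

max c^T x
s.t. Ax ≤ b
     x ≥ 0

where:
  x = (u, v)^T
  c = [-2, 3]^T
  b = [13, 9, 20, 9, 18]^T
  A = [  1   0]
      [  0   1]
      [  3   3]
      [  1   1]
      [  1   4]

Evaluate the objective at each vertex of the feasible region:
  z(0, 0) = 0
  z(6.667, 0) = -13.33
  z(2.889, 3.778) = 5.556
  z(0, 4.5) = 13.5  ←
The maximum is at u = 0, v = 4.5.

u = 0, v = 4.5, z = 13.5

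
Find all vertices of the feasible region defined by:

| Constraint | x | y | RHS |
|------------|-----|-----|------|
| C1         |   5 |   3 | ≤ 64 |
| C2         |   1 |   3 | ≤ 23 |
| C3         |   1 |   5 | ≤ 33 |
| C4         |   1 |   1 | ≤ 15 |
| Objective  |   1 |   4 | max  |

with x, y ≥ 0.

(0, 0), (12.8, 0), (10.25, 4.25), (8, 5), (0, 6.6)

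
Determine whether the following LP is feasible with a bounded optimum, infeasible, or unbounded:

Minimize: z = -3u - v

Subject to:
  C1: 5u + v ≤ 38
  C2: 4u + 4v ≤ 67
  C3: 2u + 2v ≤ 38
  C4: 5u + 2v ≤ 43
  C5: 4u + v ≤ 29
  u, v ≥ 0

Feasible with a bounded optimal solution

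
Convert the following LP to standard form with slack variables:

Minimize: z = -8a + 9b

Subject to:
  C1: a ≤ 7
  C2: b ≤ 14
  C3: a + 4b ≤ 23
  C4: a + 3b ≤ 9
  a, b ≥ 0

min z = -8a + 9b

s.t.
  a + s1 = 7
  b + s2 = 14
  a + 4b + s3 = 23
  a + 3b + s4 = 9
  a, b, s1, s2, s3, s4 ≥ 0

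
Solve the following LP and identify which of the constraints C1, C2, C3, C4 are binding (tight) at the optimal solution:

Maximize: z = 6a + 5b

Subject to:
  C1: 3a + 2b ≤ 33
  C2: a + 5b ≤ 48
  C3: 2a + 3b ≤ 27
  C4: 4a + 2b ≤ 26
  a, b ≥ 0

At a = 3, b = 7, compute slack b - a·x for each constraint:
  C1: 33 − 23 = 10  (slack)
  C2: 48 − 38 = 10  (slack)
  C3: 27 − 27 = 0  (binding)
  C4: 26 − 26 = 0  (binding)

Optimal: a = 3, b = 7
Binding: C3, C4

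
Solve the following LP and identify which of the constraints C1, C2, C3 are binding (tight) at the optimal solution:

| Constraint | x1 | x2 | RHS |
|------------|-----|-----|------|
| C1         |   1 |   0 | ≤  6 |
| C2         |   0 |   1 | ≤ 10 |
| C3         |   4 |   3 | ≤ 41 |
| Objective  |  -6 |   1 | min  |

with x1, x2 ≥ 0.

At x1 = 6, x2 = 0, compute slack b - a·x for each constraint:
  C1: 6 − 6 = 0  (binding)
  C2: 10 − 0 = 10  (slack)
  C3: 41 − 24 = 17  (slack)

Optimal: x1 = 6, x2 = 0
Binding: C1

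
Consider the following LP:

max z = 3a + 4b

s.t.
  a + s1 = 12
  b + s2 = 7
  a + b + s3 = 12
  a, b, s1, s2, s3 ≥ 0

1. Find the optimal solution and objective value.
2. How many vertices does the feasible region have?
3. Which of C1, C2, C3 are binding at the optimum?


1. a = 5, b = 7, z = 43
2. 4
3. C2, C3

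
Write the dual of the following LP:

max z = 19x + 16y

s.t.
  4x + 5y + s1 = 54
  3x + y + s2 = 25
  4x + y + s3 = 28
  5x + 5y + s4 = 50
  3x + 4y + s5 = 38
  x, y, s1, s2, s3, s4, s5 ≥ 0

Primal max cᵀx s.t. Ax ≤ b, x ≥ 0  →  Dual min bᵀy s.t. Aᵀy ≥ c, y ≥ 0.

Minimize: z = 54y1 + 25y2 + 28y3 + 50y4 + 38y5

Subject to:
  4y1 + 3y2 + 4y3 + 5y4 + 3y5 ≥ 19
  5y1 + y2 + y3 + 5y4 + 4y5 ≥ 16
  y1, y2, y3, y4, y5 ≥ 0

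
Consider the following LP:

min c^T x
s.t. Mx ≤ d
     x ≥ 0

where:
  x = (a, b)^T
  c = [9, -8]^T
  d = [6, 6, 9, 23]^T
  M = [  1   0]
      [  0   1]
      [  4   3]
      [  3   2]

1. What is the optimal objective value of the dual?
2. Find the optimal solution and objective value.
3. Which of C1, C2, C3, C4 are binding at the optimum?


1. -24
2. a = 0, b = 3, z = -24
3. C3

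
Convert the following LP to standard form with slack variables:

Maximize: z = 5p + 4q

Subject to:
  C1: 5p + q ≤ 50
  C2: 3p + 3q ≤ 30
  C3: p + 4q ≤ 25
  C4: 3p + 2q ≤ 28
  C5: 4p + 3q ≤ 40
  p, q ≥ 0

max z = 5p + 4q

s.t.
  5p + q + s1 = 50
  3p + 3q + s2 = 30
  p + 4q + s3 = 25
  3p + 2q + s4 = 28
  4p + 3q + s5 = 40
  p, q, s1, s2, s3, s4, s5 ≥ 0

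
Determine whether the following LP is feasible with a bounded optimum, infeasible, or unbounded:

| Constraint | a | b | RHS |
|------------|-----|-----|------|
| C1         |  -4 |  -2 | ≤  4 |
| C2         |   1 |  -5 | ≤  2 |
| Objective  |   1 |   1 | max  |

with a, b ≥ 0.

Unbounded (objective can increase without bound)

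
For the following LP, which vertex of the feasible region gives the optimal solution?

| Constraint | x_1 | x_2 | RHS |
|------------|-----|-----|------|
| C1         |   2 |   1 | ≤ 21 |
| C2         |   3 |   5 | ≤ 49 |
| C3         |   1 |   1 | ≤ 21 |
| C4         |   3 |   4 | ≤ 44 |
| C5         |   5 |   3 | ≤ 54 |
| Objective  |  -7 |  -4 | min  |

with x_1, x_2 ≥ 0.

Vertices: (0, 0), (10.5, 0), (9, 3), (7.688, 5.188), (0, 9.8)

Evaluate the objective at each vertex of the feasible region:
  z(0, 0) = 0
  z(10.5, 0) = -73.5
  z(9, 3) = -75  ←
  z(7.688, 5.188) = -74.56
  z(0, 9.8) = -39.2
The minimum is at x_1 = 9, x_2 = 3.

(9, 3)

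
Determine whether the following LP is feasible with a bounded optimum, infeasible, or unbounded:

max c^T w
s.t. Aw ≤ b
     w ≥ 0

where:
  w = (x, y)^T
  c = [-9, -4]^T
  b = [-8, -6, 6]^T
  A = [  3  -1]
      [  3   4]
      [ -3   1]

Infeasible (no feasible solution exists)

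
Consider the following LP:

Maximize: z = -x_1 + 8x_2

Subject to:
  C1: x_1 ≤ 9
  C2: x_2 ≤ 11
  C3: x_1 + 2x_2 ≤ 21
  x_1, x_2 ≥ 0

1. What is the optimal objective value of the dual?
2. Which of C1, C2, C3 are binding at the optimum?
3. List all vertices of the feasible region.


1. 84
2. C3
3. (0, 0), (9, 0), (9, 6), (0, 10.5)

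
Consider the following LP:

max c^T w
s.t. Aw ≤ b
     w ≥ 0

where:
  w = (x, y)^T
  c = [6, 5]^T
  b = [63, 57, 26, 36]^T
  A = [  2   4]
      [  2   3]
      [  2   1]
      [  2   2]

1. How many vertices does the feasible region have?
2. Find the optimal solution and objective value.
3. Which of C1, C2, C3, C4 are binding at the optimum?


1. 5
2. x = 8, y = 10, z = 98
3. C3, C4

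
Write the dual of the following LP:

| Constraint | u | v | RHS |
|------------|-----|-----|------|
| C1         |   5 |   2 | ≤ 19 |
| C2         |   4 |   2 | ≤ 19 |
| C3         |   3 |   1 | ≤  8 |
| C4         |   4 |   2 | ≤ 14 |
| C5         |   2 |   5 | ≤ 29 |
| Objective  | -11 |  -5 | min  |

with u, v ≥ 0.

Primal min cᵀx s.t. Ax ≤ b, x ≥ 0  →  Dual max −bᵀy s.t. Aᵀy ≥ −c, y ≥ 0.

Maximize: z = -19y1 - 19y2 - 8y3 - 14y4 - 29y5

Subject to:
  5y1 + 4y2 + 3y3 + 4y4 + 2y5 ≥ 11
  2y1 + 2y2 + y3 + 2y4 + 5y5 ≥ 5
  y1, y2, y3, y4, y5 ≥ 0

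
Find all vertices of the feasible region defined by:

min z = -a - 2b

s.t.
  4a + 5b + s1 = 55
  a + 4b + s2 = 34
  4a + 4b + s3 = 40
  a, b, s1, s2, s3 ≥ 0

(0, 0), (10, 0), (2, 8), (0, 8.5)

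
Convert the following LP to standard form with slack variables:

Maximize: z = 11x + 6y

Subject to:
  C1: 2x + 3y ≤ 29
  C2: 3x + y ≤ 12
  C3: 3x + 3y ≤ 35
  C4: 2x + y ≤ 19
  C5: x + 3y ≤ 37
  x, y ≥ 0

max z = 11x + 6y

s.t.
  2x + 3y + s1 = 29
  3x + y + s2 = 12
  3x + 3y + s3 = 35
  2x + y + s4 = 19
  x + 3y + s5 = 37
  x, y, s1, s2, s3, s4, s5 ≥ 0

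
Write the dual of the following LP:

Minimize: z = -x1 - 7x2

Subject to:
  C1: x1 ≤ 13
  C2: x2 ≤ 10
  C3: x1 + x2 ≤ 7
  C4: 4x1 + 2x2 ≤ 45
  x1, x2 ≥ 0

Primal min cᵀx s.t. Ax ≤ b, x ≥ 0  →  Dual max −bᵀy s.t. Aᵀy ≥ −c, y ≥ 0.

Maximize: z = -13y1 - 10y2 - 7y3 - 45y4

Subject to:
  y1 + y3 + 4y4 ≥ 1
  y2 + y3 + 2y4 ≥ 7
  y1, y2, y3, y4 ≥ 0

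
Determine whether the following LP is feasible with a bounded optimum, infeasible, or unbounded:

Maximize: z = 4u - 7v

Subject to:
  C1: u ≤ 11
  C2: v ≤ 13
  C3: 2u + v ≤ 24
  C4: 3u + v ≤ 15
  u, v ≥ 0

Feasible with a bounded optimal solution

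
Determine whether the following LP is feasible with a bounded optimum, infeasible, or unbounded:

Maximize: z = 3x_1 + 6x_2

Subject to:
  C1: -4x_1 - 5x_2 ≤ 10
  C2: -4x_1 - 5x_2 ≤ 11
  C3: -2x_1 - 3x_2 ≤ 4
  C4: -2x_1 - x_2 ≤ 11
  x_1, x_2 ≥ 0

Unbounded (objective can increase without bound)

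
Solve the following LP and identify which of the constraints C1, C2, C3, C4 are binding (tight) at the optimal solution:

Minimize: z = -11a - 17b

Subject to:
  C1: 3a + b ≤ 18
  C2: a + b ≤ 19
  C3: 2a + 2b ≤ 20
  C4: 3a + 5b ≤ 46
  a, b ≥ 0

At a = 2, b = 8, compute slack b - a·x for each constraint:
  C1: 18 − 14 = 4  (slack)
  C2: 19 − 10 = 9  (slack)
  C3: 20 − 20 = 0  (binding)
  C4: 46 − 46 = 0  (binding)

Optimal: a = 2, b = 8
Binding: C3, C4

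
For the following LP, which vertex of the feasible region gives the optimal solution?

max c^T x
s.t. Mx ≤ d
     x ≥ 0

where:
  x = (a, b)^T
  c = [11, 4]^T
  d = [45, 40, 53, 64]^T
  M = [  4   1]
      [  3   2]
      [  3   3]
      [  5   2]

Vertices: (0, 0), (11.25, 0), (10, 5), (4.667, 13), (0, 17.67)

Evaluate the objective at each vertex of the feasible region:
  z(0, 0) = 0
  z(11.25, 0) = 123.8
  z(10, 5) = 130  ←
  z(4.667, 13) = 103.3
  z(0, 17.67) = 70.67
The maximum is at a = 10, b = 5.

(10, 5)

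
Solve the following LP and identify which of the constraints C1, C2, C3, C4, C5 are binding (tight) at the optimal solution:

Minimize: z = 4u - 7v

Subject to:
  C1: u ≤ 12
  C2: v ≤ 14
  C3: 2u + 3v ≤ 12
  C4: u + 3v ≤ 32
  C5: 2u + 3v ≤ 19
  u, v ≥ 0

At u = 0, v = 4, compute slack b - a·x for each constraint:
  C1: 12 − 0 = 12  (slack)
  C2: 14 − 4 = 10  (slack)
  C3: 12 − 12 = 0  (binding)
  C4: 32 − 12 = 20  (slack)
  C5: 19 − 12 = 7  (slack)

Optimal: u = 0, v = 4
Binding: C3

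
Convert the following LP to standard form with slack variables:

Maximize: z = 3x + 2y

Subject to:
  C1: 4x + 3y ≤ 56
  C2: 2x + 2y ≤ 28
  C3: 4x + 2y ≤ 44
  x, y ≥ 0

max z = 3x + 2y

s.t.
  4x + 3y + s1 = 56
  2x + 2y + s2 = 28
  4x + 2y + s3 = 44
  x, y, s1, s2, s3 ≥ 0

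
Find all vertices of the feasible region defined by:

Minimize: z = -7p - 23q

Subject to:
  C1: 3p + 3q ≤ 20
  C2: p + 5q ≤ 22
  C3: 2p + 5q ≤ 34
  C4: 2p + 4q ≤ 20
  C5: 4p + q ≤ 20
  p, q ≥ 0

(0, 0), (5, 0), (4.444, 2.222), (3.333, 3.333), (2, 4), (0, 4.4)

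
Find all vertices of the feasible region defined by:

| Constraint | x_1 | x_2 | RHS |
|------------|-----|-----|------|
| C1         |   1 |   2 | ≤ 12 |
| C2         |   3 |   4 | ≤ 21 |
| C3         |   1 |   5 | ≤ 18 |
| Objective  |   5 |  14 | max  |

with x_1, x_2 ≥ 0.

(0, 0), (7, 0), (3, 3), (0, 3.6)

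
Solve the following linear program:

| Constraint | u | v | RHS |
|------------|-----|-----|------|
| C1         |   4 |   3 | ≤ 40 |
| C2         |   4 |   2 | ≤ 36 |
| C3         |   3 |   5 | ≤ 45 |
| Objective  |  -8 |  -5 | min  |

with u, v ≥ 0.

Evaluate the objective at each vertex of the feasible region:
  z(0, 0) = 0
  z(9, 0) = -72
  z(7, 4) = -76  ←
  z(5.909, 5.455) = -74.55
  z(0, 9) = -45
The minimum is at u = 7, v = 4.

u = 7, v = 4, z = -76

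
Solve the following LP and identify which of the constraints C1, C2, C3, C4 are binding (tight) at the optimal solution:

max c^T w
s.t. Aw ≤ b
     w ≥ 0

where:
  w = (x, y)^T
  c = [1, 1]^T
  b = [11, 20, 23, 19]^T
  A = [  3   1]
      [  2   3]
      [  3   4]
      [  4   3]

At x = 1, y = 5, compute slack b - a·x for each constraint:
  C1: 11 − 8 = 3  (slack)
  C2: 20 − 17 = 3  (slack)
  C3: 23 − 23 = 0  (binding)
  C4: 19 − 19 = 0  (binding)

Optimal: x = 1, y = 5
Binding: C3, C4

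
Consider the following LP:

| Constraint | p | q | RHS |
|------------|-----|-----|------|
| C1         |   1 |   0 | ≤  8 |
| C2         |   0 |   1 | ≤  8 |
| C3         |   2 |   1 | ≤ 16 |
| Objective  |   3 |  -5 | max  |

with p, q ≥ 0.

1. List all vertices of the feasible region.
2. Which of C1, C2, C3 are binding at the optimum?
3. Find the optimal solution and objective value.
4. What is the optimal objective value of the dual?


1. (0, 0), (8, 0), (4, 8), (0, 8)
2. C1, C3
3. p = 8, q = 0, z = 24
4. 24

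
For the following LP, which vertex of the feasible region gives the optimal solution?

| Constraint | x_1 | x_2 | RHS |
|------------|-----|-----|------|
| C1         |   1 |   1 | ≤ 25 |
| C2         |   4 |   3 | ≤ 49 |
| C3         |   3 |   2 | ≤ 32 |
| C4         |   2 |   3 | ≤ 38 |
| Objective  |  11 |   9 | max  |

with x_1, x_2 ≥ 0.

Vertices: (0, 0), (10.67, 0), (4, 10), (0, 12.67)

Evaluate the objective at each vertex of the feasible region:
  z(0, 0) = 0
  z(10.67, 0) = 117.3
  z(4, 10) = 134  ←
  z(0, 12.67) = 114
The maximum is at x_1 = 4, x_2 = 10.

(4, 10)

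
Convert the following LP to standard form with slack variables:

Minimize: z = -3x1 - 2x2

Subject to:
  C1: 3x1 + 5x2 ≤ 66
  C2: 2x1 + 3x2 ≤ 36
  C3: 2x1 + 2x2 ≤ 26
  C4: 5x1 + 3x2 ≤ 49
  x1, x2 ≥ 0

min z = -3x1 - 2x2

s.t.
  3x1 + 5x2 + s1 = 66
  2x1 + 3x2 + s2 = 36
  2x1 + 2x2 + s3 = 26
  5x1 + 3x2 + s4 = 49
  x1, x2, s1, s2, s3, s4 ≥ 0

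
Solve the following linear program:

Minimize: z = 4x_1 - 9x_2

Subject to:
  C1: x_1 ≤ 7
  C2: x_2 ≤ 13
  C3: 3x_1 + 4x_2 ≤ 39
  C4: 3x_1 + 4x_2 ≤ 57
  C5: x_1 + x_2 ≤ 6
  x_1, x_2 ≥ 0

Evaluate the objective at each vertex of the feasible region:
  z(0, 0) = 0
  z(6, 0) = 24
  z(0, 6) = -54  ←
The minimum is at x_1 = 0, x_2 = 6.

x_1 = 0, x_2 = 6, z = -54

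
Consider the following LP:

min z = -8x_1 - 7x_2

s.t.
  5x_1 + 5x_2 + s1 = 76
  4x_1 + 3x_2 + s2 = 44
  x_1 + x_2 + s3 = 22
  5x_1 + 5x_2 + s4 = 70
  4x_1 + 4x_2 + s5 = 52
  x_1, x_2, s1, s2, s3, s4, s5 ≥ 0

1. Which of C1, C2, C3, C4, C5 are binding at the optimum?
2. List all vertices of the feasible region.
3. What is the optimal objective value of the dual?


1. C2, C5
2. (0, 0), (11, 0), (5, 8), (0, 13)
3. -96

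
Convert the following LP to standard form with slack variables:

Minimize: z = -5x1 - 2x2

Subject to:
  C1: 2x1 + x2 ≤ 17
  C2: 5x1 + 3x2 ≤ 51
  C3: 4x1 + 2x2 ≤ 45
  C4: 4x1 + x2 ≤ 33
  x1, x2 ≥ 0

min z = -5x1 - 2x2

s.t.
  2x1 + x2 + s1 = 17
  5x1 + 3x2 + s2 = 51
  4x1 + 2x2 + s3 = 45
  4x1 + x2 + s4 = 33
  x1, x2, s1, s2, s3, s4 ≥ 0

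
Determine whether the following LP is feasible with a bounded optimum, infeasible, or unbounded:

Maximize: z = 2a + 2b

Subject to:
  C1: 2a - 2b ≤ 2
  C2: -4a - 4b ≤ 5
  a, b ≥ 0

Unbounded (objective can increase without bound)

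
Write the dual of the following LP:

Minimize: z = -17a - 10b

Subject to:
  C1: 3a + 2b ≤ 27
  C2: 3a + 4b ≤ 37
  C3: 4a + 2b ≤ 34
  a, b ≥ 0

Primal min cᵀx s.t. Ax ≤ b, x ≥ 0  →  Dual max −bᵀy s.t. Aᵀy ≥ −c, y ≥ 0.

Maximize: z = -27y1 - 37y2 - 34y3

Subject to:
  3y1 + 3y2 + 4y3 ≥ 17
  2y1 + 4y2 + 2y3 ≥ 10
  y1, y2, y3 ≥ 0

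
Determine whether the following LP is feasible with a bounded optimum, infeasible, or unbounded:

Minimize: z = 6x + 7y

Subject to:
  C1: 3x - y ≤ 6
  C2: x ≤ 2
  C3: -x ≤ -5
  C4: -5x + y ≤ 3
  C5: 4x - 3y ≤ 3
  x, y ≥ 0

Infeasible (no feasible solution exists)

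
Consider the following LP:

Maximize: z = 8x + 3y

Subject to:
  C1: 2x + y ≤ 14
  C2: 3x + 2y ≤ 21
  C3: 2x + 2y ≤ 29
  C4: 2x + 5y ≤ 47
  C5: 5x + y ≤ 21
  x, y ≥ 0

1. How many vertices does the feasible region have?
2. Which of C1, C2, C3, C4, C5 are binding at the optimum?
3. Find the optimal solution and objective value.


1. 5
2. C2, C5
3. x = 3, y = 6, z = 42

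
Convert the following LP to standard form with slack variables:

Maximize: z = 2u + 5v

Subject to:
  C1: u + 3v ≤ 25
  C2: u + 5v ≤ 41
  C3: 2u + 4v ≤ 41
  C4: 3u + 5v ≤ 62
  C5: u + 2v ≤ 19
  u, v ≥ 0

max z = 2u + 5v

s.t.
  u + 3v + s1 = 25
  u + 5v + s2 = 41
  2u + 4v + s3 = 41
  3u + 5v + s4 = 62
  u + 2v + s5 = 19
  u, v, s1, s2, s3, s4, s5 ≥ 0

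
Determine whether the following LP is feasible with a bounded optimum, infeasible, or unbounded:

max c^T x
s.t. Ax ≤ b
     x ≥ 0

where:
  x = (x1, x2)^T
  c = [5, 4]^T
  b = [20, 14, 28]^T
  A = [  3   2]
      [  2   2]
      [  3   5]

Feasible with a bounded optimal solution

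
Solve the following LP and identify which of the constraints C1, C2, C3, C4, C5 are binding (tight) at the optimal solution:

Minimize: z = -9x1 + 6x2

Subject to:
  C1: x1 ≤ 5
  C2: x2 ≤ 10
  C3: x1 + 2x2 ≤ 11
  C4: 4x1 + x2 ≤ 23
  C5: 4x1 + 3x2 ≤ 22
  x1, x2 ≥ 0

At x1 = 5, x2 = 0, compute slack b - a·x for each constraint:
  C1: 5 − 5 = 0  (binding)
  C2: 10 − 0 = 10  (slack)
  C3: 11 − 5 = 6  (slack)
  C4: 23 − 20 = 3  (slack)
  C5: 22 − 20 = 2  (slack)

Optimal: x1 = 5, x2 = 0
Binding: C1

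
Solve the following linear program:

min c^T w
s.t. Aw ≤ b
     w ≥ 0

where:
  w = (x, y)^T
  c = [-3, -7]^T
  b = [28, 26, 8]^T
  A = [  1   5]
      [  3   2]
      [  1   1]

Evaluate the objective at each vertex of the feasible region:
  z(0, 0) = 0
  z(8, 0) = -24
  z(3, 5) = -44  ←
  z(0, 5.6) = -39.2
The minimum is at x = 3, y = 5.

x = 3, y = 5, z = -44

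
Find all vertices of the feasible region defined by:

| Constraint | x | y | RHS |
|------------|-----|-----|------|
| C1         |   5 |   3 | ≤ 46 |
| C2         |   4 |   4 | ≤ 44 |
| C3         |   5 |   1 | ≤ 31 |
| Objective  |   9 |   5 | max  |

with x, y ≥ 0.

(0, 0), (6.2, 0), (5, 6), (0, 11)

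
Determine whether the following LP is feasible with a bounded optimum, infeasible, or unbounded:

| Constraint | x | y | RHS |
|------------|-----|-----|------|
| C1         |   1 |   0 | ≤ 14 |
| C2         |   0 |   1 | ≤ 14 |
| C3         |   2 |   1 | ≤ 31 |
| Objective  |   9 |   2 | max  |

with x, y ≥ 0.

Feasible with a bounded optimal solution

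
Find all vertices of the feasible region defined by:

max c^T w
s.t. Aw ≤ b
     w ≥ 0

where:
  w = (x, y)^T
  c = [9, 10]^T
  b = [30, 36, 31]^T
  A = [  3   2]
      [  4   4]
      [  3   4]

(0, 0), (9, 0), (5, 4), (0, 7.75)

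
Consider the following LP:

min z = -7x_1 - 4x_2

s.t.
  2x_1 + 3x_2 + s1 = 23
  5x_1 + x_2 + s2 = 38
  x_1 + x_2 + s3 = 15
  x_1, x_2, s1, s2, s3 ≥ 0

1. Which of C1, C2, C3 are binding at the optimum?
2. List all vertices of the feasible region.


1. C1, C2
2. (0, 0), (7.6, 0), (7, 3), (0, 7.667)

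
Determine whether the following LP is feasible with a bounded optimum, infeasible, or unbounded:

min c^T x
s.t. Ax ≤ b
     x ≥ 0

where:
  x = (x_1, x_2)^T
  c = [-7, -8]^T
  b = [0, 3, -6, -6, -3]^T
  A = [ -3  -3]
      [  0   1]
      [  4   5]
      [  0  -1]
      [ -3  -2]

Infeasible (no feasible solution exists)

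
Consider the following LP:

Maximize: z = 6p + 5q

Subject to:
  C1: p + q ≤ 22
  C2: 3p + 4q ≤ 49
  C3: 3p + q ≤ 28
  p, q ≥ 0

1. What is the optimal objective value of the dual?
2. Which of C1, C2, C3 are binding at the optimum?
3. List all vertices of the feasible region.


1. 77
2. C2, C3
3. (0, 0), (9.333, 0), (7, 7), (0, 12.25)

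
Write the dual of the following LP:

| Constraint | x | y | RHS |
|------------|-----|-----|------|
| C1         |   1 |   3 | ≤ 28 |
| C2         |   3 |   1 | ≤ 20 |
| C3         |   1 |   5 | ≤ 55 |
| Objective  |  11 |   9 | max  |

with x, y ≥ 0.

Primal max cᵀx s.t. Ax ≤ b, x ≥ 0  →  Dual min bᵀy s.t. Aᵀy ≥ c, y ≥ 0.

Minimize: z = 28y1 + 20y2 + 55y3

Subject to:
  y1 + 3y2 + y3 ≥ 11
  3y1 + y2 + 5y3 ≥ 9
  y1, y2, y3 ≥ 0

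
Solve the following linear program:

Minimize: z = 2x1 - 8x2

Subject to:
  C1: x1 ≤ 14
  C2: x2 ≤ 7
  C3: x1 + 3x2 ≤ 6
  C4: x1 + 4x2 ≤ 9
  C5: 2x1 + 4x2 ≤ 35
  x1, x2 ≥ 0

Evaluate the objective at each vertex of the feasible region:
  z(0, 0) = 0
  z(6, 0) = 12
  z(0, 2) = -16  ←
The minimum is at x1 = 0, x2 = 2.

x1 = 0, x2 = 2, z = -16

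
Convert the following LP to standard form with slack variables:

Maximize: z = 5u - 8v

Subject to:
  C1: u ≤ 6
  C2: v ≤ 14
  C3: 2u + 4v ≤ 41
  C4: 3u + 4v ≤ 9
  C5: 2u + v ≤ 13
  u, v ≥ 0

max z = 5u - 8v

s.t.
  u + s1 = 6
  v + s2 = 14
  2u + 4v + s3 = 41
  3u + 4v + s4 = 9
  2u + v + s5 = 13
  u, v, s1, s2, s3, s4, s5 ≥ 0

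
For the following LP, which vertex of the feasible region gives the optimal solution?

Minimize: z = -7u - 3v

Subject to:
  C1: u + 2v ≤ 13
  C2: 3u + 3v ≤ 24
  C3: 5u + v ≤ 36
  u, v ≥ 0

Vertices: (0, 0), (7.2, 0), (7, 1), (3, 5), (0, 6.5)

Evaluate the objective at each vertex of the feasible region:
  z(0, 0) = 0
  z(7.2, 0) = -50.4
  z(7, 1) = -52  ←
  z(3, 5) = -36
  z(0, 6.5) = -19.5
The minimum is at u = 7, v = 1.

(7, 1)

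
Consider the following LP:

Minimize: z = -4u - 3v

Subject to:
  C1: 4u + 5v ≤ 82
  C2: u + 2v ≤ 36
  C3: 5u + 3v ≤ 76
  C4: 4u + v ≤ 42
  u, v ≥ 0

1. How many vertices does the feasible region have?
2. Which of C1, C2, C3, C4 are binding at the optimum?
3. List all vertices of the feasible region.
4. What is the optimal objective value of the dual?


1. 4
2. C1, C4
3. (0, 0), (10.5, 0), (8, 10), (0, 16.4)
4. -62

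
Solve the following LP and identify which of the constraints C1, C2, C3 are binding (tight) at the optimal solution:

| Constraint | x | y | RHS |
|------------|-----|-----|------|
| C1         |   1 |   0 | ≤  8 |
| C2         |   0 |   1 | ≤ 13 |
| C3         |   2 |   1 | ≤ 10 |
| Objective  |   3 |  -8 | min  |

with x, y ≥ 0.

At x = 0, y = 10, compute slack b - a·x for each constraint:
  C1: 8 − 0 = 8  (slack)
  C2: 13 − 10 = 3  (slack)
  C3: 10 − 10 = 0  (binding)

Optimal: x = 0, y = 10
Binding: C3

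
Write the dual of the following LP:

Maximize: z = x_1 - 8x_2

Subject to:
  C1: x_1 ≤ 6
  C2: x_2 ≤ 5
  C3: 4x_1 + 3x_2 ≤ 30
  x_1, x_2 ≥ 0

Primal max cᵀx s.t. Ax ≤ b, x ≥ 0  →  Dual min bᵀy s.t. Aᵀy ≥ c, y ≥ 0.

Minimize: z = 6y1 + 5y2 + 30y3

Subject to:
  y1 + 4y3 ≥ 1
  y2 + 3y3 ≥ -8
  y1, y2, y3 ≥ 0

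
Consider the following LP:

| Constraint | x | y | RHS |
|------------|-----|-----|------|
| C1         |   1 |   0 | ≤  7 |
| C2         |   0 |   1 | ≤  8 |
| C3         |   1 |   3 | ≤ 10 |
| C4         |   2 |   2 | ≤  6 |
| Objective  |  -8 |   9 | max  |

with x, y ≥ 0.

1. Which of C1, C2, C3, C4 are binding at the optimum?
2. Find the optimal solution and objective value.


1. C4
2. x = 0, y = 3, z = 27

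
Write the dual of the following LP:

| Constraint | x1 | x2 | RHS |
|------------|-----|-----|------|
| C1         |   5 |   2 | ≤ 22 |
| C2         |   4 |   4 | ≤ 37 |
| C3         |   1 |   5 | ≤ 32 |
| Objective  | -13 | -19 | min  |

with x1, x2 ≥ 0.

Primal min cᵀx s.t. Ax ≤ b, x ≥ 0  →  Dual max −bᵀy s.t. Aᵀy ≥ −c, y ≥ 0.

Maximize: z = -22y1 - 37y2 - 32y3

Subject to:
  5y1 + 4y2 + y3 ≥ 13
  2y1 + 4y2 + 5y3 ≥ 19
  y1, y2, y3 ≥ 0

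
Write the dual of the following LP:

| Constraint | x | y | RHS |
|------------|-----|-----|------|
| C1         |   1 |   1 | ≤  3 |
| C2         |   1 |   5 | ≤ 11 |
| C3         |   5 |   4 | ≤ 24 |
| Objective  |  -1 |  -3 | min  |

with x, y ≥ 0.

Primal min cᵀx s.t. Ax ≤ b, x ≥ 0  →  Dual max −bᵀy s.t. Aᵀy ≥ −c, y ≥ 0.

Maximize: z = -3y1 - 11y2 - 24y3

Subject to:
  y1 + y2 + 5y3 ≥ 1
  y1 + 5y2 + 4y3 ≥ 3
  y1, y2, y3 ≥ 0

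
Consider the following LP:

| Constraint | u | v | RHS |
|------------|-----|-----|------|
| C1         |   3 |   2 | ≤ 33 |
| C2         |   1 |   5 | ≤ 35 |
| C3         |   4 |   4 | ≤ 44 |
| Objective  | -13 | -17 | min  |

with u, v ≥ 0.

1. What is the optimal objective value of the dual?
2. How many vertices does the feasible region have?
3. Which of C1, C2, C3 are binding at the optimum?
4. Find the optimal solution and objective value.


1. -167
2. 4
3. C2, C3
4. u = 5, v = 6, z = -167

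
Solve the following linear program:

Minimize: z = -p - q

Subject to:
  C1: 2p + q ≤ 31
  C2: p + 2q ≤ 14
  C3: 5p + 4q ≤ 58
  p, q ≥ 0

Evaluate the objective at each vertex of the feasible region:
  z(0, 0) = 0
  z(11.6, 0) = -11.6
  z(10, 2) = -12  ←
  z(0, 7) = -7
The minimum is at p = 10, q = 2.

p = 10, q = 2, z = -12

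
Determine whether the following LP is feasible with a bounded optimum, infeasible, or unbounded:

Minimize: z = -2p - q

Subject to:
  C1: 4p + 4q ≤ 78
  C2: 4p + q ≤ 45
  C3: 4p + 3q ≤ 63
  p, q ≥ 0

Feasible with a bounded optimal solution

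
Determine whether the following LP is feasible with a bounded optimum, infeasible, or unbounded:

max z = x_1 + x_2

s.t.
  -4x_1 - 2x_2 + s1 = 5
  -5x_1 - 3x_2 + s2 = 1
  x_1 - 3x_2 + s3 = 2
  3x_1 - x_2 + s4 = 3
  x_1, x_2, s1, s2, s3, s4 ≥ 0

Unbounded (objective can increase without bound)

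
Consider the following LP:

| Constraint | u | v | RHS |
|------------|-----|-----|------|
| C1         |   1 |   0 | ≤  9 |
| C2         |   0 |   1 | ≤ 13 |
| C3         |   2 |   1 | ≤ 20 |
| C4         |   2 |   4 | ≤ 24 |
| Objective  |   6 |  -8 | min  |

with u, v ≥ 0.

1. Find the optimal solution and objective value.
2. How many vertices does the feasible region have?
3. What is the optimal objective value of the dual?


1. u = 0, v = 6, z = -48
2. 4
3. -48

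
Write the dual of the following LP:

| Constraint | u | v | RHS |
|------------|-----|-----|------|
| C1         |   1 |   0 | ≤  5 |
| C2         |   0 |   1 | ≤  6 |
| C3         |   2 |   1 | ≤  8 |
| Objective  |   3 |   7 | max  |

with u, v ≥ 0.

Primal max cᵀx s.t. Ax ≤ b, x ≥ 0  →  Dual min bᵀy s.t. Aᵀy ≥ c, y ≥ 0.

Minimize: z = 5y1 + 6y2 + 8y3

Subject to:
  y1 + 2y3 ≥ 3
  y2 + y3 ≥ 7
  y1, y2, y3 ≥ 0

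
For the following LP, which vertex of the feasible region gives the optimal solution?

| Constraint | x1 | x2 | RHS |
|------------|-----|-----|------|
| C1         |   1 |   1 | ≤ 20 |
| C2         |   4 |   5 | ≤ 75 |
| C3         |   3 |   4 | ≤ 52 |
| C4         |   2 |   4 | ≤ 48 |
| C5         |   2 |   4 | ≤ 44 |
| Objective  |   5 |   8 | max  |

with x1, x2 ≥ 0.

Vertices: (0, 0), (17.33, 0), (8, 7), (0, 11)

Evaluate the objective at each vertex of the feasible region:
  z(0, 0) = 0
  z(17.33, 0) = 86.67
  z(8, 7) = 96  ←
  z(0, 11) = 88
The maximum is at x1 = 8, x2 = 7.

(8, 7)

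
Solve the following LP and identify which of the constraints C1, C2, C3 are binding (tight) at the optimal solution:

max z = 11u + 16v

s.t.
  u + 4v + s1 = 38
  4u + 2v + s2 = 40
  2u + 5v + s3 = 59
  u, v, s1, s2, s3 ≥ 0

At u = 6, v = 8, compute slack b - a·x for each constraint:
  C1: 38 − 38 = 0  (binding)
  C2: 40 − 40 = 0  (binding)
  C3: 59 − 52 = 7  (slack)

Optimal: u = 6, v = 8
Binding: C1, C2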